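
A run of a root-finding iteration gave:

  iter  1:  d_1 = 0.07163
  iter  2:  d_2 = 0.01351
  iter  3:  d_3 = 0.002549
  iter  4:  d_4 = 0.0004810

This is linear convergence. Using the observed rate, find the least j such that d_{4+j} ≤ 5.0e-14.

Rate ρ ≈ d_4/d_3 = 0.0004810/0.002549 = 0.1887.
After j more steps, d_{4+j} ≈ 0.0004810·ρ^j; need ρ^j ≤ 5.0e-14/0.0004810 = 1.0395e-10.
j ≥ ln(1.0395e-10)/ln(0.1887) = -22.9871/-1.66760 = 13.785.
So 14 more iterations are needed.

14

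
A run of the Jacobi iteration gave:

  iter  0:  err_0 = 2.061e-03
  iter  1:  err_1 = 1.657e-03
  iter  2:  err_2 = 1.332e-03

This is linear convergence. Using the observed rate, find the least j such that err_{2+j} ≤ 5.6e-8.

47

Rate ρ ≈ err_2/err_1 = 1.332e-03/1.657e-03 = 0.8039.
After j more steps, err_{2+j} ≈ 1.332e-03·ρ^j; need ρ^j ≤ 5.6e-8/1.332e-03 = 4.2042e-05.
j ≥ ln(4.2042e-05)/ln(0.8039) = -10.0768/-0.21828 = 46.165.
So 47 more iterations are needed.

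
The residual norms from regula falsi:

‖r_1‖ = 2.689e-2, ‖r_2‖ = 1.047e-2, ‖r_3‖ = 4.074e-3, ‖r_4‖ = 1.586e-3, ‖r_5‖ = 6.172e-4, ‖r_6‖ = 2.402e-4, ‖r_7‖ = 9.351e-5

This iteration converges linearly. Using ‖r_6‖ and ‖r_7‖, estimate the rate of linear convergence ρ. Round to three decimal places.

0.389

ρ ≈ ‖r_7‖/‖r_6‖ = 9.351e-5/2.402e-4 = 0.38930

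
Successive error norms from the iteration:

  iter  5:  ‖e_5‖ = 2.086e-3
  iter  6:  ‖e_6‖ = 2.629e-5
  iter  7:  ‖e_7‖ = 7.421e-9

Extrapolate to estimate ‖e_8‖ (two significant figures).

1.7e-15

First estimate the order: p ≈ ln(‖e_7‖/‖e_6‖) / ln(‖e_6‖/‖e_5‖) = ln(7.421e-9/2.629e-5)/ln(2.629e-5/2.086e-3) = ln(0.000282275)/ln(0.0126031) ≈ 1.8685.
Then ‖e_8‖ ≈ ‖e_7‖·(‖e_7‖/‖e_6‖)^p = 7.421e-9·(0.000282275)^1.8685 = 7.421e-9·2.3339e-07 ≈ 1.732e-15.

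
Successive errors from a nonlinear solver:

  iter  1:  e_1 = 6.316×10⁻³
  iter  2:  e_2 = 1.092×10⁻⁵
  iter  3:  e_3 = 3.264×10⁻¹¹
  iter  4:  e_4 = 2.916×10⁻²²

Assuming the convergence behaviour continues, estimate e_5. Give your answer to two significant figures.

First estimate the order: p ≈ ln(e_4/e_3) / ln(e_3/e_2) = ln(2.916×10⁻²²/3.264×10⁻¹¹)/ln(3.264×10⁻¹¹/1.092×10⁻⁵) = ln(8.93382e-12)/ln(2.98901e-06) ≈ 2.0000.
Then e_5 ≈ e_4·(e_4/e_3)^p = 2.916×10⁻²²·(8.93382e-12)^2.0000 = 2.916×10⁻²²·7.98131e-23 ≈ 2.327e-44.

2.3e-44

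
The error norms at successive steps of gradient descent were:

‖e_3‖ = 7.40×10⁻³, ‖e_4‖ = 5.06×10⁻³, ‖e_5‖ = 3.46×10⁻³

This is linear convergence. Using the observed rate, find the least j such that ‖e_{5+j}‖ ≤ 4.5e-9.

Rate ρ ≈ ‖e_5‖/‖e_4‖ = 3.46×10⁻³/5.06×10⁻³ = 0.6838.
After j more steps, ‖e_{5+j}‖ ≈ 3.46×10⁻³·ρ^j; need ρ^j ≤ 4.5e-9/3.46×10⁻³ = 1.30058e-06.
j ≥ ln(1.30058e-06)/ln(0.6838) = -13.5527/-0.38009 = 35.657.
So 36 more iterations are needed.

36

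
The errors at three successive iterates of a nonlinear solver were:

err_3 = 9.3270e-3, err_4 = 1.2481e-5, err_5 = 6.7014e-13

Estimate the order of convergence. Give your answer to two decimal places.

2.53

p ≈ ln(err_5/err_4) / ln(err_4/err_3)
  = ln(6.7014e-13/1.2481e-5) / ln(1.2481e-5/9.3270e-3)
  = ln(5.36928e-08) / ln(0.00133816)
  = -16.73999 / -6.61646 ≈ 2.53005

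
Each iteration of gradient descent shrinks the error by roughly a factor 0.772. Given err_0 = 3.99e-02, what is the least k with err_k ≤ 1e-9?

After k steps, err_k ≈ 3.99e-02·0.772^k.
Need 0.772^k ≤ 1e-9/3.99e-02 = 2.50627e-08.
k ≥ ln(2.50627e-08)/ln(0.772) = -17.5019/-0.25877 = 67.635.
Smallest integer k = 68.

68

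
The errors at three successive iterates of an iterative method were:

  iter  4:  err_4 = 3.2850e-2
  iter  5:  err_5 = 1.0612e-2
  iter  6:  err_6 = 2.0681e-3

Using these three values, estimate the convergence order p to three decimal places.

1.447

p ≈ ln(err_6/err_5) / ln(err_5/err_4)
  = ln(2.0681e-3/1.0612e-2) / ln(1.0612e-2/3.2850e-2)
  = ln(0.194883) / ln(0.323044)
  = -1.635356 / -1.129967 ≈ 1.447260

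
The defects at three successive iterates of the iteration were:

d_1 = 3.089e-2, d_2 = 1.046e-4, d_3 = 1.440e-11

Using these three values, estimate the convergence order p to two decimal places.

2.78

p ≈ ln(d_3/d_2) / ln(d_2/d_1)
  = ln(1.440e-11/1.046e-4) / ln(1.046e-4/3.089e-2)
  = ln(1.37667e-07) / ln(0.00338621)
  = -15.79843 / -5.68804 ≈ 2.77748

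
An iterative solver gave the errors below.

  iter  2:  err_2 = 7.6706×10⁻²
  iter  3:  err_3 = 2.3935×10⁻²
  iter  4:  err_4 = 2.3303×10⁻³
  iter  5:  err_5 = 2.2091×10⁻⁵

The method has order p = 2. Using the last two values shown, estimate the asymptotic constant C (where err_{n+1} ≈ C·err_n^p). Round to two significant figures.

4.1

C ≈ err_5 / err_4^2
  = 2.2091×10⁻⁵ / (2.3303×10⁻³)^2
  = 2.2091×10⁻⁵ / 5.4303e-06 ≈ 4.0681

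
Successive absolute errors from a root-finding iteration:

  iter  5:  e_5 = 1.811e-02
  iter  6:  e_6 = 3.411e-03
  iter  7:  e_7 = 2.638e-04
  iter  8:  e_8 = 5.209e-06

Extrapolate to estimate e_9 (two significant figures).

First estimate the order: p ≈ ln(e_8/e_7) / ln(e_7/e_6) = ln(5.209e-06/2.638e-04)/ln(2.638e-04/3.411e-03) = ln(0.019746)/ln(0.077338) ≈ 1.5334.
Then e_9 ≈ e_8·(e_8/e_7)^p = 5.209e-06·(0.019746)^1.5334 = 5.209e-06·0.00243382 ≈ 1.268e-08.

1.3e-8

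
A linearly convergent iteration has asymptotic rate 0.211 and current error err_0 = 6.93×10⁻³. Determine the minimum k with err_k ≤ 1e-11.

14

After k steps, err_k ≈ 6.93×10⁻³·0.211^k.
Need 0.211^k ≤ 1e-11/6.93×10⁻³ = 1.443e-09.
k ≥ ln(1.443e-09)/ln(0.211) = -20.3565/-1.55590 = 13.083.
Smallest integer k = 14.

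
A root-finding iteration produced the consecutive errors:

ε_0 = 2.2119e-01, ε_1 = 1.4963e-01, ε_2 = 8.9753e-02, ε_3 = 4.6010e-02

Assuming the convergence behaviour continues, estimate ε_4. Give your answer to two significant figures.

First estimate the order: p ≈ ln(ε_3/ε_2) / ln(ε_2/ε_1) = ln(4.6010e-02/8.9753e-02)/ln(8.9753e-02/1.4963e-01) = ln(0.512629)/ln(0.599833) ≈ 1.3074.
Then ε_4 ≈ ε_3·(ε_3/ε_2)^p = 4.6010e-02·(0.512629)^1.3074 = 4.6010e-02·0.417443 ≈ 0.01921.

1.9e-2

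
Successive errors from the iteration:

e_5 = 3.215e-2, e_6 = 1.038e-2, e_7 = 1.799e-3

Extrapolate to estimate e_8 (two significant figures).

1.2e-4

First estimate the order: p ≈ ln(e_7/e_6) / ln(e_6/e_5) = ln(1.799e-3/1.038e-2)/ln(1.038e-2/3.215e-2) = ln(0.173314)/ln(0.322862) ≈ 1.5503.
Then e_8 ≈ e_7·(e_7/e_6)^p = 1.799e-3·(0.173314)^1.5503 = 1.799e-3·0.0660638 ≈ 0.0001188.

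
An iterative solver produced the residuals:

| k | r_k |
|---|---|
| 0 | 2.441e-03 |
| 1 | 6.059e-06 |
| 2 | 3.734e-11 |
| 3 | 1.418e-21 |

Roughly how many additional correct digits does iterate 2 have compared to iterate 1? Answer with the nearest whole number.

5

Digits gained ≈ log₁₀(r_1/r_2) = log₁₀(6.059e-06/3.734e-11) = log₁₀(162266) ≈ 5.210.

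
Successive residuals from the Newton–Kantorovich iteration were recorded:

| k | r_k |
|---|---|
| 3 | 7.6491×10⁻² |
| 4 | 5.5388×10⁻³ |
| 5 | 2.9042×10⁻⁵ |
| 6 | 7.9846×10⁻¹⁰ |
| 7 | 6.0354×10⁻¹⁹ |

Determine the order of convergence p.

Consecutive ratios: r_7/r_6 = 6.0354×10⁻¹⁹/7.9846×10⁻¹⁰ = 7.5588e-10, r_6/r_5 = 7.9846×10⁻¹⁰/2.9042×10⁻⁵ = 2.74933e-05.
p ≈ ln(7.5588e-10)/ln(2.74933e-05) = -21.0031/-10.5016 ≈ 2.00.
So the convergence is quadratic (order 2).

2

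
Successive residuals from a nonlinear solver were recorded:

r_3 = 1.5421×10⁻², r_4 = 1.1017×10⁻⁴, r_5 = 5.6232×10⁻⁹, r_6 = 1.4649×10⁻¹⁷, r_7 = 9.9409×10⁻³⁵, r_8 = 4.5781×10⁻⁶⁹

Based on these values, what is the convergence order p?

Consecutive ratios: r_8/r_7 = 4.5781×10⁻⁶⁹/9.9409×10⁻³⁵ = 4.60532e-35, r_7/r_6 = 9.9409×10⁻³⁵/1.4649×10⁻¹⁷ = 6.78606e-18.
p ≈ ln(4.60532e-35)/ln(6.78606e-18) = -79.0633/-39.5317 ≈ 2.00.
So the convergence is quadratic (order 2).

2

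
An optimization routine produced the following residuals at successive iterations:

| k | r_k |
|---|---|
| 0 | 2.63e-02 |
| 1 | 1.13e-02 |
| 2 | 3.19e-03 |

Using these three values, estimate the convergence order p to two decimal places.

p ≈ ln(r_2/r_1) / ln(r_1/r_0)
  = ln(3.19e-03/1.13e-02) / ln(1.13e-02/2.63e-02)
  = ln(0.282301) / ln(0.429658)
  = -1.26478 / -0.84477 ≈ 1.49719

1.50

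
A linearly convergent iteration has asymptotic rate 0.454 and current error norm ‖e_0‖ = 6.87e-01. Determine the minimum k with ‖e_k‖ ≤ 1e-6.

After k steps, ‖e_k‖ ≈ 6.87e-01·0.454^k.
Need 0.454^k ≤ 1e-6/6.87e-01 = 1.4556e-06.
k ≥ ln(1.4556e-06)/ln(0.454) = -13.4401/-0.78966 = 17.020.
Smallest integer k = 18.

18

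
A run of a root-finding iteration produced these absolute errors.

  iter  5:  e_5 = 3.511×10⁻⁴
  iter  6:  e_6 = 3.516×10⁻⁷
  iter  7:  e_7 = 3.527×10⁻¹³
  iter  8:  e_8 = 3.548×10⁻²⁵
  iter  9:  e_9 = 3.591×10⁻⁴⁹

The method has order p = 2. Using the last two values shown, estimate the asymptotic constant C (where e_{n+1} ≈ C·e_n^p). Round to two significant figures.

2.9

C ≈ e_9 / e_8^2
  = 3.591×10⁻⁴⁹ / (3.548×10⁻²⁵)^2
  = 3.591×10⁻⁴⁹ / 1.25883e-49 ≈ 2.8526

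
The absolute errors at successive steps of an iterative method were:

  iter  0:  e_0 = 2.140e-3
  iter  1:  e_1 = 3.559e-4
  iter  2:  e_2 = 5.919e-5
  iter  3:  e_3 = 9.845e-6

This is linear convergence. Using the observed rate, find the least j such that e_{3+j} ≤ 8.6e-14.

Rate ρ ≈ e_3/e_2 = 9.845e-6/5.919e-5 = 0.1663.
After j more steps, e_{3+j} ≈ 9.845e-6·ρ^j; need ρ^j ≤ 8.6e-14/9.845e-6 = 8.7354e-09.
j ≥ ln(8.7354e-09)/ln(0.1663) = -18.5559/-1.79396 = 10.344.
So 11 more iterations are needed.

11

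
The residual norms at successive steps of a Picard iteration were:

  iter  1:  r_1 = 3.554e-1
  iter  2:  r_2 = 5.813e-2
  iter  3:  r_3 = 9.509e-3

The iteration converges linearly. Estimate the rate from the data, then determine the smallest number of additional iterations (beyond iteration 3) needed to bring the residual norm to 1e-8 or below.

8

Rate ρ ≈ r_3/r_2 = 9.509e-3/5.813e-2 = 0.1636.
After j more steps, r_{3+j} ≈ 9.509e-3·ρ^j; need ρ^j ≤ 1e-8/9.509e-3 = 1.05164e-06.
j ≥ ln(1.05164e-06)/ln(0.1636) = -13.7652/-1.81033 = 7.604.
So 8 more iterations are needed.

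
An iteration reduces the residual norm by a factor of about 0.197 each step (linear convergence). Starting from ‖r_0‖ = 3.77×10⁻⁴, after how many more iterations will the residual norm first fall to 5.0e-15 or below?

16

After k steps, ‖r_k‖ ≈ 3.77×10⁻⁴·0.197^k.
Need 0.197^k ≤ 5.0e-15/3.77×10⁻⁴ = 1.32626e-11.
k ≥ ln(1.32626e-11)/ln(0.197) = -25.0461/-1.62455 = 15.417.
Smallest integer k = 16.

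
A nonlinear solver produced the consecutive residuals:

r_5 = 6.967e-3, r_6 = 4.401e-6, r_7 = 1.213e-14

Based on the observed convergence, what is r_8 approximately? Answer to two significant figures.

1.5e-37

First estimate the order: p ≈ ln(r_7/r_6) / ln(r_6/r_5) = ln(1.213e-14/4.401e-6)/ln(4.401e-6/6.967e-3) = ln(2.75619e-09)/ln(0.000631692) ≈ 2.6753.
Then r_8 ≈ r_7·(r_7/r_6)^p = 1.213e-14·(2.75619e-09)^2.6753 = 1.213e-14·1.25968e-23 ≈ 1.528e-37.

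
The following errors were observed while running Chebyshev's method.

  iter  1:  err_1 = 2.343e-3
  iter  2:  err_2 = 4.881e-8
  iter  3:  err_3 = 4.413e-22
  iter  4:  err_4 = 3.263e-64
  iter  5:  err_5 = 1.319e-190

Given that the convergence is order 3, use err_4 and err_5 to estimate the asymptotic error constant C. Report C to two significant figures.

C ≈ err_5 / err_4^3
  = 1.319e-190 / (3.263e-64)^3
  = 1.319e-190 / 3.47417e-191 ≈ 3.7966

3.8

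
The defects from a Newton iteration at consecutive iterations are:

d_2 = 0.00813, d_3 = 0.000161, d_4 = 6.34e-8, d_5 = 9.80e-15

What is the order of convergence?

2

Consecutive ratios: d_5/d_4 = 9.80e-15/6.34e-8 = 1.54574e-07, d_4/d_3 = 6.34e-8/0.000161 = 0.000393789.
p ≈ ln(1.54574e-07)/ln(0.000393789) = -15.6826/-7.8397 ≈ 2.00.
So the convergence is quadratic (order 2).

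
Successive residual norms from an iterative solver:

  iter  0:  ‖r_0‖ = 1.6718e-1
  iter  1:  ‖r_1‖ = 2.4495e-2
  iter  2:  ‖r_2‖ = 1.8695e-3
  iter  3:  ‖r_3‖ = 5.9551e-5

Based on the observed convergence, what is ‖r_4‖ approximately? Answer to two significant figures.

First estimate the order: p ≈ ln(‖r_3‖/‖r_2‖) / ln(‖r_2‖/‖r_1‖) = ln(5.9551e-5/1.8695e-3)/ln(1.8695e-3/2.4495e-2) = ln(0.031854)/ln(0.0763217) ≈ 1.3396.
Then ‖r_4‖ ≈ ‖r_3‖·(‖r_3‖/‖r_2‖)^p = 5.9551e-5·(0.031854)^1.3396 = 5.9551e-5·0.00988185 ≈ 5.885e-07.

5.9e-7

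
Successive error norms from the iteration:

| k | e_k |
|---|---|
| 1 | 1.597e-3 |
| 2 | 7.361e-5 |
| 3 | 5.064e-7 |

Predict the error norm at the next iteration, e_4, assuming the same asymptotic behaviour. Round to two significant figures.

First estimate the order: p ≈ ln(e_3/e_2) / ln(e_2/e_1) = ln(5.064e-7/7.361e-5)/ln(7.361e-5/1.597e-3) = ln(0.0068795)/ln(0.0460927) ≈ 1.6181.
Then e_4 ≈ e_3·(e_3/e_2)^p = 5.064e-7·(0.0068795)^1.6181 = 5.064e-7·0.000316921 ≈ 1.605e-10.

1.6e-10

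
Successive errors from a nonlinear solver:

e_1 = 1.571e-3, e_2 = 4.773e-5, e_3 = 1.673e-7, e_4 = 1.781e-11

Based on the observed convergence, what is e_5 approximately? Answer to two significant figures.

6.6e-18

First estimate the order: p ≈ ln(e_4/e_3) / ln(e_3/e_2) = ln(1.781e-11/1.673e-7)/ln(1.673e-7/4.773e-5) = ln(0.000106455)/ln(0.00350513) ≈ 1.6181.
Then e_5 ≈ e_4·(e_4/e_3)^p = 1.781e-11·(0.000106455)^1.6181 = 1.781e-11·3.7287e-07 ≈ 6.641e-18.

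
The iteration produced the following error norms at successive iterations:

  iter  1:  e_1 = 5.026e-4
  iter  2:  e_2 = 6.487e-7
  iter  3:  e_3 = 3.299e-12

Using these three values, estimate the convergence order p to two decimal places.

p ≈ ln(e_3/e_2) / ln(e_2/e_1)
  = ln(3.299e-12/6.487e-7) / ln(6.487e-7/5.026e-4)
  = ln(5.08556e-06) / ln(0.00129069)
  = -12.18911 / -6.65258 ≈ 1.83224

1.83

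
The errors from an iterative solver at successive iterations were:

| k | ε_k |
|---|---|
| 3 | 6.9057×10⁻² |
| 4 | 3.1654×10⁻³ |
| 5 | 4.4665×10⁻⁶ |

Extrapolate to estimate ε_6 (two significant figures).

First estimate the order: p ≈ ln(ε_5/ε_4) / ln(ε_4/ε_3) = ln(4.4665×10⁻⁶/3.1654×10⁻³)/ln(3.1654×10⁻³/6.9057×10⁻²) = ln(0.00141104)/ln(0.0458375) ≈ 2.1291.
Then ε_6 ≈ ε_5·(ε_5/ε_4)^p = 4.4665×10⁻⁶·(0.00141104)^2.1291 = 4.4665×10⁻⁶·8.53265e-07 ≈ 3.811e-12.

3.8e-12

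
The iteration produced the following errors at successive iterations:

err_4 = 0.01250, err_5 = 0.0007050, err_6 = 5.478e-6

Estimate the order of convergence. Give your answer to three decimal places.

p ≈ ln(err_6/err_5) / ln(err_5/err_4)
  = ln(5.478e-6/0.0007050) / ln(0.0007050/0.01250)
  = ln(0.00777021) / ln(0.0564)
  = -4.857458 / -2.875286 ≈ 1.689383

1.689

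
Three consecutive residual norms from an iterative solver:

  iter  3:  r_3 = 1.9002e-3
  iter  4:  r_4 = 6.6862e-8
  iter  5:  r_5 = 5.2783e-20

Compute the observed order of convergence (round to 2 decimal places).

2.72

p ≈ ln(r_5/r_4) / ln(r_4/r_3)
  = ln(5.2783e-20/6.6862e-8) / ln(6.6862e-8/1.9002e-3)
  = ln(7.89432e-13) / ln(3.51868e-05)
  = -27.86746 / -10.25484 ≈ 2.71749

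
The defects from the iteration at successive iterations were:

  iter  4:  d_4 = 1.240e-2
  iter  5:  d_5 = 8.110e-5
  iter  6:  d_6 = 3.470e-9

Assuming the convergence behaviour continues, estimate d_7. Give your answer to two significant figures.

6.4e-18

First estimate the order: p ≈ ln(d_6/d_5) / ln(d_5/d_4) = ln(3.470e-9/8.110e-5)/ln(8.110e-5/1.240e-2) = ln(4.27867e-05)/ln(0.00654032) ≈ 1.9999.
Then d_7 ≈ d_6·(d_6/d_5)^p = 3.470e-9·(4.27867e-05)^1.9999 = 3.470e-9·1.83254e-09 ≈ 6.359e-18.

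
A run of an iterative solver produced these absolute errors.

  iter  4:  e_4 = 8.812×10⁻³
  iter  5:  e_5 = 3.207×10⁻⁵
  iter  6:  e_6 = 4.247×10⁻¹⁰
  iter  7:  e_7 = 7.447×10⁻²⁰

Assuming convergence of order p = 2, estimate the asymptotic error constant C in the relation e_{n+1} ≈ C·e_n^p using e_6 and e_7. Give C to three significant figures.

C ≈ e_7 / e_6^2
  = 7.447×10⁻²⁰ / (4.247×10⁻¹⁰)^2
  = 7.447×10⁻²⁰ / 1.8037e-19 ≈ 0.41287

0.413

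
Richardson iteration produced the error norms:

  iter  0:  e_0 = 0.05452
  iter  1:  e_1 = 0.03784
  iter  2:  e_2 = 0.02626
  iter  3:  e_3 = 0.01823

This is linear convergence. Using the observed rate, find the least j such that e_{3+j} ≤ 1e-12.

Rate ρ ≈ e_3/e_2 = 0.01823/0.02626 = 0.6942.
After j more steps, e_{3+j} ≈ 0.01823·ρ^j; need ρ^j ≤ 1e-12/0.01823 = 5.48546e-11.
j ≥ ln(5.48546e-11)/ln(0.6942) = -23.6263/-0.36500 = 64.730.
So 65 more iterations are needed.

65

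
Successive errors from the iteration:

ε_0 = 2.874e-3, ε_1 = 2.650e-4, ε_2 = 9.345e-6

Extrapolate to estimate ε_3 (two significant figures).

8.6e-8

First estimate the order: p ≈ ln(ε_2/ε_1) / ln(ε_1/ε_0) = ln(9.345e-6/2.650e-4)/ln(2.650e-4/2.874e-3) = ln(0.0352642)/ln(0.092206) ≈ 1.4032.
Then ε_3 ≈ ε_2·(ε_2/ε_1)^p = 9.345e-6·(0.0352642)^1.4032 = 9.345e-6·0.00915417 ≈ 8.555e-08.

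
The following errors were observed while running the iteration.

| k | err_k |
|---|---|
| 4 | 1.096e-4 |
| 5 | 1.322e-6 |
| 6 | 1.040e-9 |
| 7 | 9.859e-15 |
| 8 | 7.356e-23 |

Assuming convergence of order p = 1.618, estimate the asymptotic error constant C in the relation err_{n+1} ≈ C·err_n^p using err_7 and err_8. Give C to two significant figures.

3.4

C ≈ err_8 / err_7^1.618
  = 7.356e-23 / (9.859e-15)^1.618
  = 7.356e-23 / 2.17782e-23 ≈ 3.3777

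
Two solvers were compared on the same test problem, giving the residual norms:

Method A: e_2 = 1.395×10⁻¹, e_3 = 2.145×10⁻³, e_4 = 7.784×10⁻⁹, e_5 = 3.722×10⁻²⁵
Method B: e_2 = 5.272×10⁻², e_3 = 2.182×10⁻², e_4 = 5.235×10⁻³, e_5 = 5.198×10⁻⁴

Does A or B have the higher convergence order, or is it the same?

A

Method A: p ≈ ln(3.722×10⁻²⁵/7.784×10⁻⁹)/ln(7.784×10⁻⁹/2.145×10⁻³) ≈ 3.00.
Method B: p ≈ ln(5.198×10⁻⁴/5.235×10⁻³)/ln(5.235×10⁻³/2.182×10⁻²) ≈ 1.62.
Method A has the higher order (≈3.0 vs ≈1.6).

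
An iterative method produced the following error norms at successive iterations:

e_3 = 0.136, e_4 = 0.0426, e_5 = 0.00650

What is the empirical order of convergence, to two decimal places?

p ≈ ln(e_5/e_4) / ln(e_4/e_3)
  = ln(0.00650/0.0426) / ln(0.0426/0.136)
  = ln(0.152582) / ln(0.313235)
  = -1.88005 / -1.16080 ≈ 1.61962

1.62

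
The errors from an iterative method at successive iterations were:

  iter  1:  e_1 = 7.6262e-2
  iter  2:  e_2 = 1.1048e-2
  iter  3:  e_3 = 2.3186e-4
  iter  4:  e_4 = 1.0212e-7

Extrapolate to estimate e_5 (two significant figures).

2.0e-14

First estimate the order: p ≈ ln(e_4/e_3) / ln(e_3/e_2) = ln(1.0212e-7/2.3186e-4)/ln(2.3186e-4/1.1048e-2) = ln(0.000440438)/ln(0.0209866) ≈ 2.0000.
Then e_5 ≈ e_4·(e_4/e_3)^p = 1.0212e-7·(0.000440438)^2.0000 = 1.0212e-7·1.93986e-07 ≈ 1.981e-14.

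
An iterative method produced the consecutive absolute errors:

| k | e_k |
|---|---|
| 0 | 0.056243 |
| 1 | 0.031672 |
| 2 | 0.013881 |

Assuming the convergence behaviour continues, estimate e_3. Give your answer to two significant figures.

First estimate the order: p ≈ ln(e_2/e_1) / ln(e_1/e_0) = ln(0.013881/0.031672)/ln(0.031672/0.056243) = ln(0.438274)/ln(0.563128) ≈ 1.4365.
Then e_3 ≈ e_2·(e_2/e_1)^p = 0.013881·(0.438274)^1.4365 = 0.013881·0.305751 ≈ 0.004244.

4.2e-3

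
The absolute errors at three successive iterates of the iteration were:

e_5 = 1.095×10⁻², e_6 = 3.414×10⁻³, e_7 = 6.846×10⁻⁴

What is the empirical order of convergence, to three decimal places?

p ≈ ln(e_7/e_6) / ln(e_6/e_5)
  = ln(6.846×10⁻⁴/3.414×10⁻³) / ln(3.414×10⁻³/1.095×10⁻²)
  = ln(0.200527) / ln(0.311781)
  = -1.606806 / -1.165454 ≈ 1.378695

1.379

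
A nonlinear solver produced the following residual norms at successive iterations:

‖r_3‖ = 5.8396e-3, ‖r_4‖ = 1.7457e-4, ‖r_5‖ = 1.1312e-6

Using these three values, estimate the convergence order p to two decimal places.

1.44

p ≈ ln(‖r_5‖/‖r_4‖) / ln(‖r_4‖/‖r_3‖)
  = ln(1.1312e-6/1.7457e-4) / ln(1.7457e-4/5.8396e-3)
  = ln(0.00647992) / ln(0.0298942)
  = -5.03905 / -3.51009 ≈ 1.43559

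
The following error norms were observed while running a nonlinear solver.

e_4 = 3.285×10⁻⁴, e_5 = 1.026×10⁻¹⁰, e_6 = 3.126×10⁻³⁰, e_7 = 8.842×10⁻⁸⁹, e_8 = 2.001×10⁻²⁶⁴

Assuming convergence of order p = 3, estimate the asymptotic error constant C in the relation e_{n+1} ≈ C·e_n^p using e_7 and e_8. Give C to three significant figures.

2.89

C ≈ e_8 / e_7^3
  = 2.001×10⁻²⁶⁴ / (8.842×10⁻⁸⁹)^3
  = 2.001×10⁻²⁶⁴ / 6.91276e-265 ≈ 2.8946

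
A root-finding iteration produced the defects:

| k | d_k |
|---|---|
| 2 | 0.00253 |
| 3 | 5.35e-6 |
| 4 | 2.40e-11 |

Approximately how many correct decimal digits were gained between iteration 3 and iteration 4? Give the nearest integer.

5

Digits gained ≈ log₁₀(d_3/d_4) = log₁₀(5.35e-6/2.40e-11) = log₁₀(222917) ≈ 5.348.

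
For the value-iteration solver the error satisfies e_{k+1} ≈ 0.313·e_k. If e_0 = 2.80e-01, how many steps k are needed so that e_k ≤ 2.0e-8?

After k steps, e_k ≈ 2.80e-01·0.313^k.
Need 0.313^k ≤ 2.0e-8/2.80e-01 = 7.14286e-08.
k ≥ ln(7.14286e-08)/ln(0.313) = -16.4546/-1.16155 = 14.166.
Smallest integer k = 15.

15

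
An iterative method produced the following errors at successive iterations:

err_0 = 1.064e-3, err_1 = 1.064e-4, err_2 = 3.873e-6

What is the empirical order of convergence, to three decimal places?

p ≈ ln(err_2/err_1) / ln(err_1/err_0)
  = ln(3.873e-6/1.064e-4) / ln(1.064e-4/1.064e-3)
  = ln(0.0364004) / ln(0.1)
  = -3.313176 / -2.302585 ≈ 1.438894

1.439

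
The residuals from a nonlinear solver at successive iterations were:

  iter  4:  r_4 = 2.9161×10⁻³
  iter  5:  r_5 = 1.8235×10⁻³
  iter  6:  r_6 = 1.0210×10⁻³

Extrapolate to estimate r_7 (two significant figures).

First estimate the order: p ≈ ln(r_6/r_5) / ln(r_5/r_4) = ln(1.0210×10⁻³/1.8235×10⁻³)/ln(1.8235×10⁻³/2.9161×10⁻³) = ln(0.559912)/ln(0.625321) ≈ 1.2353.
Then r_7 ≈ r_6·(r_6/r_5)^p = 1.0210×10⁻³·(0.559912)^1.2353 = 1.0210×10⁻³·0.488486 ≈ 0.0004987.

5.0e-4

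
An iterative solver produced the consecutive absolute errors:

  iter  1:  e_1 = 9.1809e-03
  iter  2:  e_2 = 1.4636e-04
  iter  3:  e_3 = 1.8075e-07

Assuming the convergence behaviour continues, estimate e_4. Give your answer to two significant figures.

3.6e-12

First estimate the order: p ≈ ln(e_3/e_2) / ln(e_2/e_1) = ln(1.8075e-07/1.4636e-04)/ln(1.4636e-04/9.1809e-03) = ln(0.00123497)/ln(0.0159418) ≈ 1.6180.
Then e_4 ≈ e_3·(e_3/e_2)^p = 1.8075e-07·(0.00123497)^1.6180 = 1.8075e-07·1.96925e-05 ≈ 3.559e-12.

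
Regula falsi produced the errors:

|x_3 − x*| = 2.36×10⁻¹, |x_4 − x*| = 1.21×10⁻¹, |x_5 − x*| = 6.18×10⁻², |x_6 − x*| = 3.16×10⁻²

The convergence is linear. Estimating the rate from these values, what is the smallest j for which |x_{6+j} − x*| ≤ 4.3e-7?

17

Rate ρ ≈ |x_6 − x*|/|x_5 − x*| = 3.16×10⁻²/6.18×10⁻² = 0.5113.
After j more steps, |x_{6+j} − x*| ≈ 3.16×10⁻²·ρ^j; need ρ^j ≤ 4.3e-7/3.16×10⁻² = 1.36076e-05.
j ≥ ln(1.36076e-05)/ln(0.5113) = -11.2049/-0.67080 = 16.704.
So 17 more iterations are needed.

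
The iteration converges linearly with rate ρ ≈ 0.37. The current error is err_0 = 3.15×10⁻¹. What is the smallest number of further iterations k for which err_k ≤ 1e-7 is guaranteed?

After k steps, err_k ≈ 3.15×10⁻¹·0.37^k.
Need 0.37^k ≤ 1e-7/3.15×10⁻¹ = 3.1746e-07.
k ≥ ln(3.1746e-07)/ln(0.37) = -14.9629/-0.99425 = 15.049.
Smallest integer k = 16.

16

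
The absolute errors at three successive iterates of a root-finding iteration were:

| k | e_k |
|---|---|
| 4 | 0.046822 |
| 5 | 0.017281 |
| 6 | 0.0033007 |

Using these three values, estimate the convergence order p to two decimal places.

1.66

p ≈ ln(e_6/e_5) / ln(e_5/e_4)
  = ln(0.0033007/0.017281) / ln(0.017281/0.046822)
  = ln(0.191002) / ln(0.369079)
  = -1.65547 / -0.99674 ≈ 1.66088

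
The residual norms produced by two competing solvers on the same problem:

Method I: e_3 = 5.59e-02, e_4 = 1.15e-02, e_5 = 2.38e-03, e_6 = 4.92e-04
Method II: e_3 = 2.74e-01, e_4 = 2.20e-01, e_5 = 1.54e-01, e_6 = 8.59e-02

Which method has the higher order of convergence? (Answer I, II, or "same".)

Method I: p ≈ ln(4.92e-04/2.38e-03)/ln(2.38e-03/1.15e-02) ≈ 1.00.
Method II: p ≈ ln(8.59e-02/1.54e-01)/ln(1.54e-01/2.20e-01) ≈ 1.64.
Method II has the higher order (≈1.6 vs ≈1.0).

II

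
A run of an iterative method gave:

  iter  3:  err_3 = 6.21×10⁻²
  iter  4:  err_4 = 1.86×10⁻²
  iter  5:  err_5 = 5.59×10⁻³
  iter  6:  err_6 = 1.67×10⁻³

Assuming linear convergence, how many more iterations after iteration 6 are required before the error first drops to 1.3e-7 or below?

8

Rate ρ ≈ err_6/err_5 = 1.67×10⁻³/5.59×10⁻³ = 0.2987.
After j more steps, err_{6+j} ≈ 1.67×10⁻³·ρ^j; need ρ^j ≤ 1.3e-7/1.67×10⁻³ = 7.78443e-05.
j ≥ ln(7.78443e-05)/ln(0.2987) = -9.4608/-1.20832 = 7.830.
So 8 more iterations are needed.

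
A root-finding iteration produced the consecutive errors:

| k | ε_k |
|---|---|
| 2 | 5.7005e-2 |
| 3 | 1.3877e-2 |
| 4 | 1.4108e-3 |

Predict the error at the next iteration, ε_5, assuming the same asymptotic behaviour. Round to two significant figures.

First estimate the order: p ≈ ln(ε_4/ε_3) / ln(ε_3/ε_2) = ln(1.4108e-3/1.3877e-2)/ln(1.3877e-2/5.7005e-2) = ln(0.101665)/ln(0.243435) ≈ 1.6180.
Then ε_5 ≈ ε_4·(ε_4/ε_3)^p = 1.4108e-3·(0.101665)^1.6180 = 1.4108e-3·0.0247516 ≈ 3.492e-05.

3.5e-5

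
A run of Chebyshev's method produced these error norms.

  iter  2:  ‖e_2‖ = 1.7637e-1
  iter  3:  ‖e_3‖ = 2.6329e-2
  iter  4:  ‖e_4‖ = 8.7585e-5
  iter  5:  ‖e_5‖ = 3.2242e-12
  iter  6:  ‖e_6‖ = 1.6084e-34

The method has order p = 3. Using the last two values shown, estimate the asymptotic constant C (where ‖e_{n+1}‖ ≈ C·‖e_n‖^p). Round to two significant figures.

4.8

C ≈ ‖e_6‖ / ‖e_5‖^3
  = 1.6084e-34 / (3.2242e-12)^3
  = 1.6084e-34 / 3.35171e-35 ≈ 4.7988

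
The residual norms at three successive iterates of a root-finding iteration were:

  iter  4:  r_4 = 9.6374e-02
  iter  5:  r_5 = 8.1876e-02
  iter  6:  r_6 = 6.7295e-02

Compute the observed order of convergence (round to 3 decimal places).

p ≈ ln(r_6/r_5) / ln(r_5/r_4)
  = ln(6.7295e-02/8.1876e-02) / ln(8.1876e-02/9.6374e-02)
  = ln(0.821914) / ln(0.849565)
  = -0.196120 / -0.163031 ≈ 1.202961

1.203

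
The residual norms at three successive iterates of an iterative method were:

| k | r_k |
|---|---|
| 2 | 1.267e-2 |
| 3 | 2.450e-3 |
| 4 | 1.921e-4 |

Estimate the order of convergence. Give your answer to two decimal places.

p ≈ ln(r_4/r_3) / ln(r_3/r_2)
  = ln(1.921e-4/2.450e-3) / ln(2.450e-3/1.267e-2)
  = ln(0.0784082) / ln(0.19337)
  = -2.54583 / -1.64315 ≈ 1.54936

1.55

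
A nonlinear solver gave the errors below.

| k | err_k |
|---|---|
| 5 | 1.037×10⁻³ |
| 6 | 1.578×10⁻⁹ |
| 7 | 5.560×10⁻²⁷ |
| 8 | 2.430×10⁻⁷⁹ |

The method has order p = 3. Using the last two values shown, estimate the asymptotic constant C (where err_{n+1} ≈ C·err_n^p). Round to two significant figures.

1.4

C ≈ err_8 / err_7^3
  = 2.430×10⁻⁷⁹ / (5.560×10⁻²⁷)^3
  = 2.430×10⁻⁷⁹ / 1.7188e-79 ≈ 1.4138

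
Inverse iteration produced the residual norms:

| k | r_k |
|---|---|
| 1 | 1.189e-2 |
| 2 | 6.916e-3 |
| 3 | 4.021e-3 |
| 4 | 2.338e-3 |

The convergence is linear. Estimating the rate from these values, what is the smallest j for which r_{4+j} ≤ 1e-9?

Rate ρ ≈ r_4/r_3 = 2.338e-3/4.021e-3 = 0.5814.
After j more steps, r_{4+j} ≈ 2.338e-3·ρ^j; need ρ^j ≤ 1e-9/2.338e-3 = 4.27716e-07.
j ≥ ln(4.27716e-07)/ln(0.5814) = -14.6648/-0.54232 = 27.041.
So 28 more iterations are needed.

28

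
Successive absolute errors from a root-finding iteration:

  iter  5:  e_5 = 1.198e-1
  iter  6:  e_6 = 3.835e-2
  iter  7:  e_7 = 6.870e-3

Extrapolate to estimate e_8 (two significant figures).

5.1e-4

First estimate the order: p ≈ ln(e_7/e_6) / ln(e_6/e_5) = ln(6.870e-3/3.835e-2)/ln(3.835e-2/1.198e-1) = ln(0.17914)/ln(0.320117) ≈ 1.5096.
Then e_8 ≈ e_7·(e_7/e_6)^p = 6.870e-3·(0.17914)^1.5096 = 6.870e-3·0.0745795 ≈ 0.0005124.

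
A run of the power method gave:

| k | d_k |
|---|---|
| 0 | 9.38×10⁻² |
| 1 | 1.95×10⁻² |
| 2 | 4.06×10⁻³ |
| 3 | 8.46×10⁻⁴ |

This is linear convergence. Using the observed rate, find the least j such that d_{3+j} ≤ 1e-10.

Rate ρ ≈ d_3/d_2 = 8.46×10⁻⁴/4.06×10⁻³ = 0.2084.
After j more steps, d_{3+j} ≈ 8.46×10⁻⁴·ρ^j; need ρ^j ≤ 1e-10/8.46×10⁻⁴ = 1.18203e-07.
j ≥ ln(1.18203e-07)/ln(0.2084) = -15.9509/-1.56830 = 10.171.
So 11 more iterations are needed.

11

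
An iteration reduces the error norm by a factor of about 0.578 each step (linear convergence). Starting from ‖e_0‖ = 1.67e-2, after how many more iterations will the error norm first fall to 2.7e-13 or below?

After k steps, ‖e_k‖ ≈ 1.67e-2·0.578^k.
Need 0.578^k ≤ 2.7e-13/1.67e-2 = 1.61677e-11.
k ≥ ln(1.61677e-11)/ln(0.578) = -24.8480/-0.54818 = 45.328.
Smallest integer k = 46.

46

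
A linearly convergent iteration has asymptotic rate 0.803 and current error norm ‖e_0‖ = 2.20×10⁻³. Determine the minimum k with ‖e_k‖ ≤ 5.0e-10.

After k steps, ‖e_k‖ ≈ 2.20×10⁻³·0.803^k.
Need 0.803^k ≤ 5.0e-10/2.20×10⁻³ = 2.27273e-07.
k ≥ ln(2.27273e-07)/ln(0.803) = -15.2971/-0.21940 = 69.722.
Smallest integer k = 70.

70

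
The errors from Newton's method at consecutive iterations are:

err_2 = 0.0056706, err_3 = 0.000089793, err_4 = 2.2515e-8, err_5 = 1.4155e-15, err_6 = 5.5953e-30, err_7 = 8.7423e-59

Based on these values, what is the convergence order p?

2

Consecutive ratios: err_7/err_6 = 8.7423e-59/5.5953e-30 = 1.56244e-29, err_6/err_5 = 5.5953e-30/1.4155e-15 = 3.95288e-15.
p ≈ ln(1.56244e-29)/ln(3.95288e-15) = -66.3287/-33.1643 ≈ 2.00.
So the convergence is quadratic (order 2).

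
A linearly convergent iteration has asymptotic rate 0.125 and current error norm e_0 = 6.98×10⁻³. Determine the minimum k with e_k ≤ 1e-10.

9

After k steps, e_k ≈ 6.98×10⁻³·0.125^k.
Need 0.125^k ≤ 1e-10/6.98×10⁻³ = 1.43266e-08.
k ≥ ln(1.43266e-08)/ln(0.125) = -18.0611/-2.07944 = 8.686.
Smallest integer k = 9.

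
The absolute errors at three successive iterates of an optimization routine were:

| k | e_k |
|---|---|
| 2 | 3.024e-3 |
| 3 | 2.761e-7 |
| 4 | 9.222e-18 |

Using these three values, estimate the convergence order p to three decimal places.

2.593

p ≈ ln(e_4/e_3) / ln(e_3/e_2)
  = ln(9.222e-18/2.761e-7) / ln(2.761e-7/3.024e-3)
  = ln(3.34009e-11) / ln(9.13029e-05)
  = -24.122438 / -9.301328 ≈ 2.593440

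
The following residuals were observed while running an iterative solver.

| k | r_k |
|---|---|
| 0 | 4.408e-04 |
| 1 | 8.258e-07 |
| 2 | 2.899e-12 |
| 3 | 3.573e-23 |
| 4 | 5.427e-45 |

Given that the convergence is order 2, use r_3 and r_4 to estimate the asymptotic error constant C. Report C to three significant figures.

C ≈ r_4 / r_3^2
  = 5.427e-45 / (3.573e-23)^2
  = 5.427e-45 / 1.27663e-45 ≈ 4.251

4.25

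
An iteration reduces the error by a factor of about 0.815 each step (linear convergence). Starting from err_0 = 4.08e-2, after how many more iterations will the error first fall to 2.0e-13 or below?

128

After k steps, err_k ≈ 4.08e-2·0.815^k.
Need 0.815^k ≤ 2.0e-13/4.08e-2 = 4.90196e-12.
k ≥ ln(4.90196e-12)/ln(0.815) = -26.0414/-0.20457 = 127.298.
Smallest integer k = 128.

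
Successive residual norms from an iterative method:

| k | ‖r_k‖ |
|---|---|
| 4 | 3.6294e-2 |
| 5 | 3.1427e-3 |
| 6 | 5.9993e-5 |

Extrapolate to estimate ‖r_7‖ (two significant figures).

9.9e-8

First estimate the order: p ≈ ln(‖r_6‖/‖r_5‖) / ln(‖r_5‖/‖r_4‖) = ln(5.9993e-5/3.1427e-3)/ln(3.1427e-3/3.6294e-2) = ln(0.0190896)/ln(0.0865901) ≈ 1.6180.
Then ‖r_7‖ ≈ ‖r_6‖·(‖r_6‖/‖r_5‖)^p = 5.9993e-5·(0.0190896)^1.6180 = 5.9993e-5·0.00165321 ≈ 9.918e-08.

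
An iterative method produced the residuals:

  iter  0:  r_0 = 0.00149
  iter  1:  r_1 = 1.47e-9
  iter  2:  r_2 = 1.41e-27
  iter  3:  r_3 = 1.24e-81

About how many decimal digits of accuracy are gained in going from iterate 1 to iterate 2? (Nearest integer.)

Digits gained ≈ log₁₀(r_1/r_2) = log₁₀(1.47e-9/1.41e-27) = log₁₀(1.04255e+18) ≈ 18.018.

18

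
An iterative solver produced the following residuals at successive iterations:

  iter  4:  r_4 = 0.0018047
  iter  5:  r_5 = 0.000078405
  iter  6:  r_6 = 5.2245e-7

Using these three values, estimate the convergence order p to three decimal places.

1.598

p ≈ ln(r_6/r_5) / ln(r_5/r_4)
  = ln(5.2245e-7/0.000078405) / ln(0.000078405/0.0018047)
  = ln(0.00666348) / ln(0.0434449)
  = -5.011113 / -3.136262 ≈ 1.597798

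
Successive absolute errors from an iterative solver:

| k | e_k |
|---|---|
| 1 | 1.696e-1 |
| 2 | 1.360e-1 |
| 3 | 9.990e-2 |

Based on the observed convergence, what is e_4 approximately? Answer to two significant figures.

6.5e-2

First estimate the order: p ≈ ln(e_3/e_2) / ln(e_2/e_1) = ln(9.990e-2/1.360e-1)/ln(1.360e-1/1.696e-1) = ln(0.734559)/ln(0.801887) ≈ 1.3972.
Then e_4 ≈ e_3·(e_3/e_2)^p = 9.990e-2·(0.734559)^1.3972 = 9.990e-2·0.649849 ≈ 0.06492.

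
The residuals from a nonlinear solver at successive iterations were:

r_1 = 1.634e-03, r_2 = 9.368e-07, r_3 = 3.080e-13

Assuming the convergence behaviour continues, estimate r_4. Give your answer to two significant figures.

3.3e-26

First estimate the order: p ≈ ln(r_3/r_2) / ln(r_2/r_1) = ln(3.080e-13/9.368e-07)/ln(9.368e-07/1.634e-03) = ln(3.28779e-07)/ln(0.000573317) ≈ 2.0000.
Then r_4 ≈ r_3·(r_3/r_2)^p = 3.080e-13·(3.28779e-07)^2.0000 = 3.080e-13·1.08096e-13 ≈ 3.329e-26.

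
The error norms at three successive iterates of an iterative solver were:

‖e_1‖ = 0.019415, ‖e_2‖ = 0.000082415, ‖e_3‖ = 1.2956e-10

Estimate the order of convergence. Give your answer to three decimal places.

p ≈ ln(‖e_3‖/‖e_2‖) / ln(‖e_2‖/‖e_1‖)
  = ln(1.2956e-10/0.000082415) / ln(0.000082415/0.019415)
  = ln(1.57204e-06) / ln(0.00424491)
  = -13.363136 / -5.462035 ≈ 2.446549

2.447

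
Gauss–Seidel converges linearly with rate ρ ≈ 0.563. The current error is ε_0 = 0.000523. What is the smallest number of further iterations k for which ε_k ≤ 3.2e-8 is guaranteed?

After k steps, ε_k ≈ 0.000523·0.563^k.
Need 0.563^k ≤ 3.2e-8/0.000523 = 6.11855e-05.
k ≥ ln(6.11855e-05)/ln(0.563) = -9.7016/-0.57448 = 16.888.
Smallest integer k = 17.

17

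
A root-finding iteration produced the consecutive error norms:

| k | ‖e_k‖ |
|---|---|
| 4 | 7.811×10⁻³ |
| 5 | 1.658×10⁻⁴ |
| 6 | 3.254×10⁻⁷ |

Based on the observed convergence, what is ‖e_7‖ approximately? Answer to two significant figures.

1.4e-11

First estimate the order: p ≈ ln(‖e_6‖/‖e_5‖) / ln(‖e_5‖/‖e_4‖) = ln(3.254×10⁻⁷/1.658×10⁻⁴)/ln(1.658×10⁻⁴/7.811×10⁻³) = ln(0.00196261)/ln(0.0212265) ≈ 1.6180.
Then ‖e_7‖ ≈ ‖e_6‖·(‖e_6‖/‖e_5‖)^p = 3.254×10⁻⁷·(0.00196261)^1.6180 = 3.254×10⁻⁷·4.16683e-05 ≈ 1.356e-11.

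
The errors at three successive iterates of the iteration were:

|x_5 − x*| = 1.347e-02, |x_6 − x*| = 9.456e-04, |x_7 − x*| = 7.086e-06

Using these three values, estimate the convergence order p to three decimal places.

1.842

p ≈ ln(|x_7 − x*|/|x_6 − x*|) / ln(|x_6 − x*|/|x_5 − x*|)
  = ln(7.086e-06/9.456e-04) / ln(9.456e-04/1.347e-02)
  = ln(0.00749365) / ln(0.0702004)
  = -4.893699 / -2.656401 ≈ 1.842229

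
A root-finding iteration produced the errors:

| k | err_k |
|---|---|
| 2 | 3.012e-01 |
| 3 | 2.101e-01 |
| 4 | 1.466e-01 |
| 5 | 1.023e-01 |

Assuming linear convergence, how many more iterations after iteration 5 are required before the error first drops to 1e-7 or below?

Rate ρ ≈ err_5/err_4 = 1.023e-01/1.466e-01 = 0.6978.
After j more steps, err_{5+j} ≈ 1.023e-01·ρ^j; need ρ^j ≤ 1e-7/1.023e-01 = 9.77517e-07.
j ≥ ln(9.77517e-07)/ln(0.6978) = -13.8383/-0.35982 = 38.459.
So 39 more iterations are needed.

39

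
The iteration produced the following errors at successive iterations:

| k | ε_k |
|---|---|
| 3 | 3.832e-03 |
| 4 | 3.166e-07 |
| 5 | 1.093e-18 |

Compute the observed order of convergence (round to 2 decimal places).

p ≈ ln(ε_5/ε_4) / ln(ε_4/ε_3)
  = ln(1.093e-18/3.166e-07) / ln(3.166e-07/3.832e-03)
  = ln(3.45231e-12) / ln(8.262e-05)
  = -26.39198 / -9.40126 ≈ 2.80728

2.81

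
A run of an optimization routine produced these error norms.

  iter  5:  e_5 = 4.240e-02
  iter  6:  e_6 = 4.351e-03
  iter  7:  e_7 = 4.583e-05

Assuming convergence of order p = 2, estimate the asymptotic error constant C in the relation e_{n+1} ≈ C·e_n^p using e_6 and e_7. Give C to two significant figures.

2.4

C ≈ e_7 / e_6^2
  = 4.583e-05 / (4.351e-03)^2
  = 4.583e-05 / 1.89312e-05 ≈ 2.4209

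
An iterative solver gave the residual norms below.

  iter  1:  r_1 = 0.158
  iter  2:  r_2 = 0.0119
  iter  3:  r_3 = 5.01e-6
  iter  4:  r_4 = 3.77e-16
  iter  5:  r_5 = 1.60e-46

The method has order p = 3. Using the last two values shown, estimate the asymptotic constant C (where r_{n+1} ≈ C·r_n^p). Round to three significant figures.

2.99

C ≈ r_5 / r_4^3
  = 1.60e-46 / (3.77e-16)^3
  = 1.60e-46 / 5.35826e-47 ≈ 2.986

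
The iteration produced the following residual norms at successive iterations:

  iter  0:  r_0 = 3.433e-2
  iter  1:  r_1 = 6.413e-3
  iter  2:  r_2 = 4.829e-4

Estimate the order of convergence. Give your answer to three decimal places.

1.542

p ≈ ln(r_2/r_1) / ln(r_1/r_0)
  = ln(4.829e-4/6.413e-3) / ln(6.413e-3/3.433e-2)
  = ln(0.0753002) / ln(0.186805)
  = -2.586272 / -1.677690 ≈ 1.541567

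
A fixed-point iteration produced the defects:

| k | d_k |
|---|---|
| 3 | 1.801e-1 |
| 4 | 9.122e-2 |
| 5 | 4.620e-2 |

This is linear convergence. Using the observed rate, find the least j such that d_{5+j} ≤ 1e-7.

20

Rate ρ ≈ d_5/d_4 = 4.620e-2/9.122e-2 = 0.5065.
After j more steps, d_{5+j} ≈ 4.620e-2·ρ^j; need ρ^j ≤ 1e-7/4.620e-2 = 2.1645e-06.
j ≥ ln(2.1645e-06)/ln(0.5065) = -13.0433/-0.68023 = 19.175.
So 20 more iterations are needed.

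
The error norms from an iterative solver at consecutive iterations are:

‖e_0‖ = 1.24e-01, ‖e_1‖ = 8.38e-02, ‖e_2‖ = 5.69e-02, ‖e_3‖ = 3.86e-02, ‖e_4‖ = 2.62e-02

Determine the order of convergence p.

1

Consecutive ratios: ‖e_4‖/‖e_3‖ = 2.62e-02/3.86e-02 = 0.678756, ‖e_3‖/‖e_2‖ = 3.86e-02/5.69e-02 = 0.678383.
p ≈ ln(0.678756)/ln(0.678383) = -0.3875/-0.3880 ≈ 1.00.
So the convergence is linear (order 1).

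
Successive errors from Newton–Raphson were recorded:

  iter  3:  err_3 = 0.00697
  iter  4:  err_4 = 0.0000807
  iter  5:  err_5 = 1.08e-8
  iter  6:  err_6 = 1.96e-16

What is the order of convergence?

2

Consecutive ratios: err_6/err_5 = 1.96e-16/1.08e-8 = 1.81481e-08, err_5/err_4 = 1.08e-8/0.0000807 = 0.000133829.
p ≈ ln(1.81481e-08)/ln(0.000133829) = -17.8247/-8.9189 ≈ 2.00.
So the convergence is quadratic (order 2).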